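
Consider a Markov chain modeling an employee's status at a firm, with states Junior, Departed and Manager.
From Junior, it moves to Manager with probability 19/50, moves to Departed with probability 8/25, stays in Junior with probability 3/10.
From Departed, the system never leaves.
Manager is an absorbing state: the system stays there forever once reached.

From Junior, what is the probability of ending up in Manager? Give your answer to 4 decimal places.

Let h(s) be the probability of absorption at Manager starting from transient state s. Then h(Manager) = 1 and h(Departed) = 0. By first-step analysis:
h(Junior) = 0.3·h(Junior) + 0.32·0 + 0.38·1
Solving: h(Junior) = 0.5429.
Starting from Junior, the probability is 0.5429.

0.5429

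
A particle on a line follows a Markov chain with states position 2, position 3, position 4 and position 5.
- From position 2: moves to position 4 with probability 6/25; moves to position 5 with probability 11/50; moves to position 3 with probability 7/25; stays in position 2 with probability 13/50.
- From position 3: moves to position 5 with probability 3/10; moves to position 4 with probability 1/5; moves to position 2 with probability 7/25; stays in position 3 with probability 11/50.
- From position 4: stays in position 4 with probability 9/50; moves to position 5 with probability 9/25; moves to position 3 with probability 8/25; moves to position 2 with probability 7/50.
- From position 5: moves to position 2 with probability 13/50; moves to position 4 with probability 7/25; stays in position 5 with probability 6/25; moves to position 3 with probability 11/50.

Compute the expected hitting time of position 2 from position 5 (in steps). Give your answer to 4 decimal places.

Let t(s) be the expected number of steps to first reach position 2 from state s, with t(position 2) = 0. Conditioning on the first step:
t(position 3) = 1 + 0.22·t(position 3) + 0.2·t(position 4) + 0.3·t(position 5)
t(position 4) = 1 + 0.32·t(position 3) + 0.18·t(position 4) + 0.36·t(position 5)
t(position 5) = 1 + 0.22·t(position 3) + 0.28·t(position 4) + 0.24·t(position 5)
Solving: t(position 3) = 4.1085, t(position 4) = 4.6795, t(position 5) = 4.2291.
Expected steps from position 5 to position 2: 4.2291.

4.2291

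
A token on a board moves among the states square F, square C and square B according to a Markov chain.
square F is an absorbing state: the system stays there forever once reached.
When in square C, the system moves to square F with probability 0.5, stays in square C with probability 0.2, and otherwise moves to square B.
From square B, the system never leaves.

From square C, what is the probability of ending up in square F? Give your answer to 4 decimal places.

0.6250

Let h(s) be the probability of absorption at square F starting from transient state s. Then h(square F) = 1 and h(square B) = 0. By first-step analysis:
h(square C) = 0.5·1 + 0.2·h(square C) + 0.3·0
Solving: h(square C) = 0.6250.
Starting from square C, the probability is 0.6250.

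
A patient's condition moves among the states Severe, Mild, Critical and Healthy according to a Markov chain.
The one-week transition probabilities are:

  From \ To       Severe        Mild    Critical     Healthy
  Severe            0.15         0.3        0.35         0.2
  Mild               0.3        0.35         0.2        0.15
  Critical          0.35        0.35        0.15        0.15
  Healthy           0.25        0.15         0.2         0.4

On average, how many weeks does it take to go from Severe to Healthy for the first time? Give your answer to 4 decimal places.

Let t(s) be the expected number of weeks to first reach Healthy from state s, with t(Healthy) = 0. Conditioning on the first week:
t(Severe) = 1 + 0.15·t(Severe) + 0.3·t(Mild) + 0.35·t(Critical)
t(Mild) = 1 + 0.3·t(Severe) + 0.35·t(Mild) + 0.2·t(Critical)
t(Critical) = 1 + 0.35·t(Severe) + 0.35·t(Mild) + 0.15·t(Critical)
Solving: t(Severe) = 5.8471, t(Mild) = 6.1146, t(Critical) = 6.1019.
Expected weeks from Severe to Healthy: 5.8471.

5.8471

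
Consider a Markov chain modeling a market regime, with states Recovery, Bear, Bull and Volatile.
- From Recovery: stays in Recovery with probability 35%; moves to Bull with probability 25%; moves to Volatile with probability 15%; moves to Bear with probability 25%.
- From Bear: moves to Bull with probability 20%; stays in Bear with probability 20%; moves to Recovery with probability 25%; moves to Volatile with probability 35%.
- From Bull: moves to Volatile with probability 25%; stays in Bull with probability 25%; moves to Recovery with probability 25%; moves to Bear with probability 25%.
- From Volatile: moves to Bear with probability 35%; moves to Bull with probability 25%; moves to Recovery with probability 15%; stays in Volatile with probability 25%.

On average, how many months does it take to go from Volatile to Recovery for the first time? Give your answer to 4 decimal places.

4.9514

Let t(s) be the expected number of months to first reach Recovery from state s, with t(Recovery) = 0. Conditioning on the first month:
t(Bear) = 1 + 0.2·t(Bear) + 0.2·t(Bull) + 0.35·t(Volatile)
t(Bull) = 1 + 0.25·t(Bear) + 0.25·t(Bull) + 0.25·t(Volatile)
t(Volatile) = 1 + 0.35·t(Bear) + 0.25·t(Bull) + 0.25·t(Volatile)
Solving: t(Bear) = 4.5405, t(Bull) = 4.4973, t(Volatile) = 4.9514.
Expected months from Volatile to Recovery: 4.9514.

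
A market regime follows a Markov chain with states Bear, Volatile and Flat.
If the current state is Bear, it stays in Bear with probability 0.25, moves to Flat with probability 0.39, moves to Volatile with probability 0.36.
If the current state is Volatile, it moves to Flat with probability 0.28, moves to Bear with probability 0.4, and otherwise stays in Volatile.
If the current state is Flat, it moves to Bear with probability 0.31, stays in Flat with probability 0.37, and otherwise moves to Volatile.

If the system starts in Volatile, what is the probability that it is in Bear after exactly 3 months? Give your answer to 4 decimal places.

Propagate the distribution vector 3 months from Volatile.
After 0 months: (0.0000, 1.0000, 0.0000)
After 1 month: (0.4000, 0.3200, 0.2800)
After 2 months: (0.3148, 0.3360, 0.3492)
After 3 months: (0.3214, 0.3326, 0.3461)
P(in Bear after 3 months) = 0.3214

0.3214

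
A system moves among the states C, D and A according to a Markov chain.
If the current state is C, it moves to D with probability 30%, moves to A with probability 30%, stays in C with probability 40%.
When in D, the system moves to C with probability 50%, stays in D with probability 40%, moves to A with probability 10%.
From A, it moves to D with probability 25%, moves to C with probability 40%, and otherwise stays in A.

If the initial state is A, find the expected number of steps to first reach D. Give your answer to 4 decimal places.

Let t(s) be the expected number of steps to first reach D from state s, with t(D) = 0. Conditioning on the first step:
t(C) = 1 + 0.4·t(C) + 0.3·t(A)
t(A) = 1 + 0.4·t(C) + 0.35·t(A)
Solving: t(C) = 3.5185, t(A) = 3.7037.
Expected steps from A to D: 3.7037.

3.7037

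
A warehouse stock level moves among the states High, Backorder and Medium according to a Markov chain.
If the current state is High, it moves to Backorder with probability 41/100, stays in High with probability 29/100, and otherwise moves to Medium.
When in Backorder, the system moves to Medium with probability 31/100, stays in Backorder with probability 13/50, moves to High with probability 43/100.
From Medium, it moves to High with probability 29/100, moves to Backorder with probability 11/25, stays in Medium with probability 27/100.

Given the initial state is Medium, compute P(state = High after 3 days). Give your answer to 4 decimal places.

Propagate the distribution vector 3 days from Medium.
After 0 days: (0.0000, 0.0000, 1.0000)
After 1 day: (0.2900, 0.4400, 0.2700)
After 2 days: (0.3516, 0.3521, 0.2963)
After 3 days: (0.3393, 0.3661, 0.2946)
P(in High after 3 days) = 0.3393

0.3393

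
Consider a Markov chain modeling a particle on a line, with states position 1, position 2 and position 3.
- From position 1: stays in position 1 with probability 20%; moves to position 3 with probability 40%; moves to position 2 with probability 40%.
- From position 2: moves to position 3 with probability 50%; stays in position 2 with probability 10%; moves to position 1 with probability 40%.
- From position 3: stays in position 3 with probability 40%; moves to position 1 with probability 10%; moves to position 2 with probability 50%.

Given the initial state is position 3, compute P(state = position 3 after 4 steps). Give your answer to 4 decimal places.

0.4358

Propagate the distribution vector 4 steps from position 3.
After 0 steps: (0.0000, 0.0000, 1.0000)
After 1 step: (0.1000, 0.5000, 0.4000)
After 2 steps: (0.2600, 0.2900, 0.4500)
After 3 steps: (0.2130, 0.3580, 0.4290)
After 4 steps: (0.2287, 0.3355, 0.4358)
P(in position 3 after 4 steps) = 0.4358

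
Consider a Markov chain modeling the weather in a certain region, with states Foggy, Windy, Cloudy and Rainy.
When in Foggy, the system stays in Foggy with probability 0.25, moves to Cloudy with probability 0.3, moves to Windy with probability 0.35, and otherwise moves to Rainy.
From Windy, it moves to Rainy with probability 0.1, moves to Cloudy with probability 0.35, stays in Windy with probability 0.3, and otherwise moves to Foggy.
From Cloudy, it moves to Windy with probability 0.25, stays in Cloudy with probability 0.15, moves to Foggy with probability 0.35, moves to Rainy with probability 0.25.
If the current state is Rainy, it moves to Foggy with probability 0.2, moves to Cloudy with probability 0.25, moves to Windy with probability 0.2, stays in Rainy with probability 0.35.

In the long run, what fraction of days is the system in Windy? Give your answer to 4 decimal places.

0.2815

Let the stationary distribution be π with π = πP and π_1 + π_2 + π_3 + π_4 = 1.
π_1 = 0.25·π_1 + 0.25·π_2 + 0.35·π_3 + 0.2·π_4
π_2 = 0.35·π_1 + 0.3·π_2 + 0.25·π_3 + 0.2·π_4
π_3 = 0.3·π_1 + 0.35·π_2 + 0.15·π_3 + 0.25·π_4
Solving with the normalization constraint gives π = (0.2672, 0.2815, 0.2650, 0.1863).
So the stationary probability of Windy is 0.2815.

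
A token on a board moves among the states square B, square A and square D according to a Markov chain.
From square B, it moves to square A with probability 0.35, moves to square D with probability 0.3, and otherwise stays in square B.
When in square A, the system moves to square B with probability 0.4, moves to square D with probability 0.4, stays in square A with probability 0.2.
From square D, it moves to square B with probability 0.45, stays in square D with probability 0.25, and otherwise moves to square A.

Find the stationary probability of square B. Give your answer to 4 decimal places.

0.3959

Let the stationary distribution be π with π = πP and π_1 + π_2 + π_3 = 1.
π_1 = 0.35·π_1 + 0.4·π_2 + 0.45·π_3
π_2 = 0.35·π_1 + 0.2·π_2 + 0.3·π_3
Solving with the normalization constraint gives π = (0.3959, 0.2907, 0.3134).
So the stationary probability of square B is 0.3959.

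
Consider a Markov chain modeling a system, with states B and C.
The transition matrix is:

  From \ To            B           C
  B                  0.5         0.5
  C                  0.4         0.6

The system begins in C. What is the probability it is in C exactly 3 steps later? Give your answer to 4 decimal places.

0.5560

Propagate the distribution vector 3 steps from C.
After 0 steps: (0.0000, 1.0000)
After 1 step: (0.4000, 0.6000)
After 2 steps: (0.4400, 0.5600)
After 3 steps: (0.4440, 0.5560)
P(in C after 3 steps) = 0.5560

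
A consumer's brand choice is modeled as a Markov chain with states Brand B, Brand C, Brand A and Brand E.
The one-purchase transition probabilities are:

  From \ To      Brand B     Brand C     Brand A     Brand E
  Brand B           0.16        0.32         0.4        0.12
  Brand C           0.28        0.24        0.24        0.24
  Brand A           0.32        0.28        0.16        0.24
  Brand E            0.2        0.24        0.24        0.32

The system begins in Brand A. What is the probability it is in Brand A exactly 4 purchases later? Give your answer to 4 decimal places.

Propagate the distribution vector 4 purchases from Brand A.
After 0 purchases: (0.0000, 0.0000, 1.0000, 0.0000)
After 1 purchase: (0.3200, 0.2800, 0.1600, 0.2400)
After 2 purchases: (0.2288, 0.2720, 0.2784, 0.2208)
After 3 purchases: (0.2460, 0.2694, 0.2543, 0.2302)
After 4 purchases: (0.2422, 0.2699, 0.2590, 0.2289)
P(in Brand A after 4 purchases) = 0.2590

0.2590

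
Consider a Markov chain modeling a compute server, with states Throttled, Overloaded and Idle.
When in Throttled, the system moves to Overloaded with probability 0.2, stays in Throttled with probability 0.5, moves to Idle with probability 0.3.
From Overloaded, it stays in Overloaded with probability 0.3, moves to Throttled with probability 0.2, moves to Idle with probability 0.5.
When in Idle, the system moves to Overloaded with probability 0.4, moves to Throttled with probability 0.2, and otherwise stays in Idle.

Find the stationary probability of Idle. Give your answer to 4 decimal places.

0.4026

Let the stationary distribution be π with π = πP and π_1 + π_2 + π_3 = 1.
π_1 = 0.5·π_1 + 0.2·π_2 + 0.2·π_3
π_2 = 0.2·π_1 + 0.3·π_2 + 0.4·π_3
Solving with the normalization constraint gives π = (0.2857, 0.3117, 0.4026).
So the stationary probability of Idle is 0.4026.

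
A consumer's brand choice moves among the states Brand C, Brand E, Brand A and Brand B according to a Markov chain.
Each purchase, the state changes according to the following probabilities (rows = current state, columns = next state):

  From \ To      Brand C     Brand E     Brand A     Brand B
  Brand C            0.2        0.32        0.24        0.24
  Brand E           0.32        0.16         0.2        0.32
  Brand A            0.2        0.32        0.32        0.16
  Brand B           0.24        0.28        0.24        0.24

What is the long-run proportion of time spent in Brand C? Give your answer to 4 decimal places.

0.2418

Let the stationary distribution be π with π = πP and π_1 + π_2 + π_3 + π_4 = 1.
π_1 = 0.2·π_1 + 0.32·π_2 + 0.2·π_3 + 0.24·π_4
π_2 = 0.32·π_1 + 0.16·π_2 + 0.32·π_3 + 0.28·π_4
π_3 = 0.24·π_1 + 0.2·π_2 + 0.32·π_3 + 0.24·π_4
Solving with the normalization constraint gives π = (0.2418, 0.2675, 0.2492, 0.2415).
So the stationary probability of Brand C is 0.2418.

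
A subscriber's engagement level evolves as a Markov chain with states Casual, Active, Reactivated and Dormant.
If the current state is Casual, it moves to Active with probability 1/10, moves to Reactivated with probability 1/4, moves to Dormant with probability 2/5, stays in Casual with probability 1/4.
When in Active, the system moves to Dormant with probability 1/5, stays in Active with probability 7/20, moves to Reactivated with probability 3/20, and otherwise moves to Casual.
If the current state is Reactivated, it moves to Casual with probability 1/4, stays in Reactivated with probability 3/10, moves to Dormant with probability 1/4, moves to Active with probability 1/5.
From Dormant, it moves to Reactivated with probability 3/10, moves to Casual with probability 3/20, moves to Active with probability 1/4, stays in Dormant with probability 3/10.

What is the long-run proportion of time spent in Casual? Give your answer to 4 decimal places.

0.2324

Let the stationary distribution be π with π = πP and π_1 + π_2 + π_3 + π_4 = 1.
π_1 = 0.25·π_1 + 0.3·π_2 + 0.25·π_3 + 0.15·π_4
π_2 = 0.1·π_1 + 0.35·π_2 + 0.2·π_3 + 0.25·π_4
π_3 = 0.25·π_1 + 0.15·π_2 + 0.3·π_3 + 0.3·π_4
Solving with the normalization constraint gives π = (0.2324, 0.2249, 0.2546, 0.2880).
So the stationary probability of Casual is 0.2324.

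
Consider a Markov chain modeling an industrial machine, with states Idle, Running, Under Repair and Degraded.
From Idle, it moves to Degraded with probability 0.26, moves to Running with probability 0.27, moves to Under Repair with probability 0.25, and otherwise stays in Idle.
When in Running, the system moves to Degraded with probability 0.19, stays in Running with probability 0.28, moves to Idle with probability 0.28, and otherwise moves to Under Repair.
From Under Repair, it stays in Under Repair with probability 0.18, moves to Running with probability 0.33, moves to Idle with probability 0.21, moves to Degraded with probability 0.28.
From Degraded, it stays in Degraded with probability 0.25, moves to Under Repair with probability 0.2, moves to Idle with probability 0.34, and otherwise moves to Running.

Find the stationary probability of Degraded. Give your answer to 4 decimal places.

Let the stationary distribution be π with π = πP and π_1 + π_2 + π_3 + π_4 = 1.
π_1 = 0.22·π_1 + 0.28·π_2 + 0.21·π_3 + 0.34·π_4
π_2 = 0.27·π_1 + 0.28·π_2 + 0.33·π_3 + 0.21·π_4
π_3 = 0.25·π_1 + 0.25·π_2 + 0.18·π_3 + 0.2·π_4
Solving with the normalization constraint gives π = (0.2632, 0.2715, 0.2223, 0.2430).
So the stationary probability of Degraded is 0.2430.

0.2430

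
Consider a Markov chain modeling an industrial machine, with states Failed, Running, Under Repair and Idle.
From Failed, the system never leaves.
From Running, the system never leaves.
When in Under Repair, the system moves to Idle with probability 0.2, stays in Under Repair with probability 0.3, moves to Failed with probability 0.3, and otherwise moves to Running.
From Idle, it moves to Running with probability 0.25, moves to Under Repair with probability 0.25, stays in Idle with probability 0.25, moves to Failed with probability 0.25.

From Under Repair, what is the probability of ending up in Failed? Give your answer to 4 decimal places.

0.5789

Let h(s) be the probability of absorption at Failed starting from transient state s. Then h(Failed) = 1 and h(Running) = 0. By first-step analysis:
h(Under Repair) = 0.3·1 + 0.2·0 + 0.3·h(Under Repair) + 0.2·h(Idle)
h(Idle) = 0.25·1 + 0.25·0 + 0.25·h(Under Repair) + 0.25·h(Idle)
Solving: h(Under Repair) = 0.5789, h(Idle) = 0.5263.
Starting from Under Repair, the probability is 0.5789.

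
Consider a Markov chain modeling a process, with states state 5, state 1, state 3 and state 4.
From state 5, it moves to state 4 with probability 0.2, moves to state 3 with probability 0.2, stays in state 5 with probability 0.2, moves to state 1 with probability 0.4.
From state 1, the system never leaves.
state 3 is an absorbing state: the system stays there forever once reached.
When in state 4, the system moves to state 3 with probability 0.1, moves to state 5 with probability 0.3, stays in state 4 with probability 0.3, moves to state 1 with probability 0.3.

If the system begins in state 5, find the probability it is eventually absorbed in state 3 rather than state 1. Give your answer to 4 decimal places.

0.3200

Let h(s) be the probability of absorption at state 3 starting from transient state s. Then h(state 3) = 1 and h(state 1) = 0. By first-step analysis:
h(state 5) = 0.2·h(state 5) + 0.4·0 + 0.2·1 + 0.2·h(state 4)
h(state 4) = 0.3·h(state 5) + 0.3·0 + 0.1·1 + 0.3·h(state 4)
Solving: h(state 5) = 0.3200, h(state 4) = 0.2800.
Starting from state 5, the probability is 0.3200.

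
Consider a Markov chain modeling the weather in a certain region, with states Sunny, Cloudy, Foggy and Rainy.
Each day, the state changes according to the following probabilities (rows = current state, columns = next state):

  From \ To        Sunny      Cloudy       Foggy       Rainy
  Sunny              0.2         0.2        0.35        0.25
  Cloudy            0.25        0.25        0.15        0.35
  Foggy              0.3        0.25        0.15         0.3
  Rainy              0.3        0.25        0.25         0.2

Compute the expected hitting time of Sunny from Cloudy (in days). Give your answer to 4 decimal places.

3.6522

Let t(s) be the expected number of days to first reach Sunny from state s, with t(Sunny) = 0. Conditioning on the first day:
t(Cloudy) = 1 + 0.25·t(Cloudy) + 0.15·t(Foggy) + 0.35·t(Rainy)
t(Foggy) = 1 + 0.25·t(Cloudy) + 0.15·t(Foggy) + 0.3·t(Rainy)
t(Rainy) = 1 + 0.25·t(Cloudy) + 0.25·t(Foggy) + 0.2·t(Rainy)
Solving: t(Cloudy) = 3.6522, t(Foggy) = 3.4783, t(Rainy) = 3.4783.
Expected days from Cloudy to Sunny: 3.6522.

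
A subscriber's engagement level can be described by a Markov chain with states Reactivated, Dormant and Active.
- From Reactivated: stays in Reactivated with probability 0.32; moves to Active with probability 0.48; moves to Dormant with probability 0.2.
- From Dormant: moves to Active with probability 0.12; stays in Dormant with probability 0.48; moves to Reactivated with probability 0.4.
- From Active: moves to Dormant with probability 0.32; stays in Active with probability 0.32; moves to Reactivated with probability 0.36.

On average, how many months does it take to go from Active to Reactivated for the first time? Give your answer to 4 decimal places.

2.6650

Let t(s) be the expected number of months to first reach Reactivated from state s, with t(Reactivated) = 0. Conditioning on the first month:
t(Dormant) = 1 + 0.48·t(Dormant) + 0.12·t(Active)
t(Active) = 1 + 0.32·t(Dormant) + 0.32·t(Active)
Solving: t(Dormant) = 2.5381, t(Active) = 2.6650.
Expected months from Active to Reactivated: 2.6650.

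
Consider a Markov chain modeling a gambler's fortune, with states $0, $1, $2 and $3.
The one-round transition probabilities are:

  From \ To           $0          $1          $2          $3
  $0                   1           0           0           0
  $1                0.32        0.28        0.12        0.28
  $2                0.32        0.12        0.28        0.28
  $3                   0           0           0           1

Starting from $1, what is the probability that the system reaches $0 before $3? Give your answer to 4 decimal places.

0.5333

Let h(s) be the probability of absorption at $0 starting from transient state s. Then h($0) = 1 and h($3) = 0. By first-step analysis:
h($1) = 0.32·1 + 0.28·h($1) + 0.12·h($2) + 0.28·0
h($2) = 0.32·1 + 0.12·h($1) + 0.28·h($2) + 0.28·0
Solving: h($1) = 0.5333, h($2) = 0.5333.
Starting from $1, the probability is 0.5333.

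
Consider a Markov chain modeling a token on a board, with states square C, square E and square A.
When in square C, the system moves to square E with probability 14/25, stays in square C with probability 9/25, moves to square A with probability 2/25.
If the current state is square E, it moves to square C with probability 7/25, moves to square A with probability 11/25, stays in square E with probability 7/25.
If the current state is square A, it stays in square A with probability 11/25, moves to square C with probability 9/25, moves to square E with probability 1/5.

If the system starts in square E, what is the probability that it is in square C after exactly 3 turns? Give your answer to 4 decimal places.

Propagate the distribution vector 3 turns from square E.
After 0 turns: (0.0000, 1.0000, 0.0000)
After 1 turn: (0.2800, 0.2800, 0.4400)
After 2 turns: (0.3376, 0.3232, 0.3392)
After 3 turns: (0.3341, 0.3474, 0.3185)
P(in square C after 3 turns) = 0.3341

0.3341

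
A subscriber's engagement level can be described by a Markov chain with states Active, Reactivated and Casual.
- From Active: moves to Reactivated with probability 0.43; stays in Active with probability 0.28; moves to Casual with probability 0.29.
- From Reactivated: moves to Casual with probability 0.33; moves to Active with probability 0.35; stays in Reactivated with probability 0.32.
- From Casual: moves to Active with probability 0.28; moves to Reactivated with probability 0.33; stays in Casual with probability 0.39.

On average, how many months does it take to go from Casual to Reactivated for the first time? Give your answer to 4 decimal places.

2.7933

Let t(s) be the expected number of months to first reach Reactivated from state s, with t(Reactivated) = 0. Conditioning on the first month:
t(Active) = 1 + 0.28·t(Active) + 0.29·t(Casual)
t(Casual) = 1 + 0.28·t(Active) + 0.39·t(Casual)
Solving: t(Active) = 2.5140, t(Casual) = 2.7933.
Expected months from Casual to Reactivated: 2.7933.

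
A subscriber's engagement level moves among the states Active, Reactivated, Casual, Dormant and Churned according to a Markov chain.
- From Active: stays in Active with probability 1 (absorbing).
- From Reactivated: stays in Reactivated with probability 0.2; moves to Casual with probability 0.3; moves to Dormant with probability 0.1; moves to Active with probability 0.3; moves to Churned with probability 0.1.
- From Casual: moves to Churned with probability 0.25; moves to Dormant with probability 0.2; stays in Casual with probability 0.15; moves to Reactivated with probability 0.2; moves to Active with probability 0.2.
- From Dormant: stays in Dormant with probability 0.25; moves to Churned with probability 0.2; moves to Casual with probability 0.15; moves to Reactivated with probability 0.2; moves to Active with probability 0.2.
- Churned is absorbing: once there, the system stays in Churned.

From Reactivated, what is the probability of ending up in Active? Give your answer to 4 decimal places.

0.6339

Let h(s) be the probability of absorption at Active starting from transient state s. Then h(Active) = 1 and h(Churned) = 0. By first-step analysis:
h(Reactivated) = 0.3·1 + 0.2·h(Reactivated) + 0.3·h(Casual) + 0.1·h(Dormant) + 0.1·0
h(Casual) = 0.2·1 + 0.2·h(Reactivated) + 0.15·h(Casual) + 0.2·h(Dormant) + 0.25·0
h(Dormant) = 0.2·1 + 0.2·h(Reactivated) + 0.15·h(Casual) + 0.25·h(Dormant) + 0.2·0
Solving: h(Reactivated) = 0.6339, h(Casual) = 0.5110, h(Dormant) = 0.5379.
Starting from Reactivated, the probability is 0.6339.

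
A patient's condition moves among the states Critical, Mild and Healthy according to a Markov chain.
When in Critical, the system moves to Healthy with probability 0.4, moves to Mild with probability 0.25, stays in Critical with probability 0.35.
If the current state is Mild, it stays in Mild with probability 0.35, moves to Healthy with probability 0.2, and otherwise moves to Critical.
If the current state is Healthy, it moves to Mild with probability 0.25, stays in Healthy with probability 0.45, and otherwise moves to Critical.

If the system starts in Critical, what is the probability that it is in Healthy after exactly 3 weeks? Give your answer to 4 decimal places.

0.3635

Propagate the distribution vector 3 weeks from Critical.
After 0 weeks: (1.0000, 0.0000, 0.0000)
After 1 week: (0.3500, 0.2500, 0.4000)
After 2 weeks: (0.3550, 0.2750, 0.3700)
After 3 weeks: (0.3590, 0.2775, 0.3635)
P(in Healthy after 3 weeks) = 0.3635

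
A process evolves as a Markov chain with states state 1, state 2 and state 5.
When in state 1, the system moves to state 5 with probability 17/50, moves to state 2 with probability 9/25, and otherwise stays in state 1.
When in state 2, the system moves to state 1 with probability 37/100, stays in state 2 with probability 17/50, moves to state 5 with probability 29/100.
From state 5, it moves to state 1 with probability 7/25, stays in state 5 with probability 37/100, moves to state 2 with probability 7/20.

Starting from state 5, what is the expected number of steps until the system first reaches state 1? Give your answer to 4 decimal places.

3.2135

Let t(s) be the expected number of steps to first reach state 1 from state s, with t(state 1) = 0. Conditioning on the first step:
t(state 2) = 1 + 0.34·t(state 2) + 0.29·t(state 5)
t(state 5) = 1 + 0.35·t(state 2) + 0.37·t(state 5)
Solving: t(state 2) = 2.9271, t(state 5) = 3.2135.
Expected steps from state 5 to state 1: 3.2135.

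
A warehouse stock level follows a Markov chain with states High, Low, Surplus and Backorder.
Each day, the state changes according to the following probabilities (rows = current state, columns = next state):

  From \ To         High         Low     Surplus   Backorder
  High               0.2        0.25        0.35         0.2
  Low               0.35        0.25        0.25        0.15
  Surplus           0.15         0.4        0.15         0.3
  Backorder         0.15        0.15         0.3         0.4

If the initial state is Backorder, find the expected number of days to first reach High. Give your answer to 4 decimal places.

Let t(s) be the expected number of days to first reach High from state s, with t(High) = 0. Conditioning on the first day:
t(Low) = 1 + 0.25·t(Low) + 0.25·t(Surplus) + 0.15·t(Backorder)
t(Surplus) = 1 + 0.4·t(Low) + 0.15·t(Surplus) + 0.3·t(Backorder)
t(Backorder) = 1 + 0.15·t(Low) + 0.3·t(Surplus) + 0.4·t(Backorder)
Solving: t(Low) = 3.9564, t(Surplus) = 4.8276, t(Backorder) = 5.0696.
Expected days from Backorder to High: 5.0696.

5.0696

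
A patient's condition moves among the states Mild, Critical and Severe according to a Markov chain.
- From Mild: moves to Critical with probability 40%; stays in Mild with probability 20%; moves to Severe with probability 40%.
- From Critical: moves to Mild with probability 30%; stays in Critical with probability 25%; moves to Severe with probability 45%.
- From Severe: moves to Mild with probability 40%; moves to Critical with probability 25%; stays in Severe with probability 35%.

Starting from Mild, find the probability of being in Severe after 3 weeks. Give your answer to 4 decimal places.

0.3940

Propagate the distribution vector 3 weeks from Mild.
After 0 weeks: (1.0000, 0.0000, 0.0000)
After 1 week: (0.2000, 0.4000, 0.4000)
After 2 weeks: (0.3200, 0.2800, 0.4000)
After 3 weeks: (0.3080, 0.2980, 0.3940)
P(in Severe after 3 weeks) = 0.3940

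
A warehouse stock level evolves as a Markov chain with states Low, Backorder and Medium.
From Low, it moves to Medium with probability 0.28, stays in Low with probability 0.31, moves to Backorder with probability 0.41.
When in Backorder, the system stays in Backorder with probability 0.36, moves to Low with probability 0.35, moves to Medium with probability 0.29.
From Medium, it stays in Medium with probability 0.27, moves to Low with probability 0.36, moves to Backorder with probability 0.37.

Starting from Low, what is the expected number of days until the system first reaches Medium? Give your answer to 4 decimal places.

Let t(s) be the expected number of days to first reach Medium from state s, with t(Medium) = 0. Conditioning on the first day:
t(Low) = 1 + 0.31·t(Low) + 0.41·t(Backorder)
t(Backorder) = 1 + 0.35·t(Low) + 0.36·t(Backorder)
Solving: t(Low) = 3.5223, t(Backorder) = 3.4888.
Expected days from Low to Medium: 3.5223.

3.5223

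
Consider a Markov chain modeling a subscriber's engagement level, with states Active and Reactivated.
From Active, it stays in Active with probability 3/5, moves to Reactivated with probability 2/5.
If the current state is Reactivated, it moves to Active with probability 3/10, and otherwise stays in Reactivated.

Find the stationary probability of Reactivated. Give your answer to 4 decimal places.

Let the stationary distribution be π with π = πP and π_1 + π_2 = 1.
π_1 = 0.6·π_1 + 0.3·π_2
Solving with the normalization constraint gives π = (0.4286, 0.5714).
So the stationary probability of Reactivated is 0.5714.

0.5714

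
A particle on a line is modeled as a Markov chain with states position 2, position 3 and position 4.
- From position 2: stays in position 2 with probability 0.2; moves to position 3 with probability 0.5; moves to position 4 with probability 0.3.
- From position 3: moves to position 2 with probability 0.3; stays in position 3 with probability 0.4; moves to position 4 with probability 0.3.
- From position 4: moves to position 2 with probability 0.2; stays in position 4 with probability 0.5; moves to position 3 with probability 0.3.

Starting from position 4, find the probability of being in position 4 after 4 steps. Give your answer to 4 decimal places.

0.3760

Propagate the distribution vector 4 steps from position 4.
After 0 steps: (0.0000, 0.0000, 1.0000)
After 1 step: (0.2000, 0.3000, 0.5000)
After 2 steps: (0.2300, 0.3700, 0.4000)
After 3 steps: (0.2370, 0.3830, 0.3800)
After 4 steps: (0.2383, 0.3857, 0.3760)
P(in position 4 after 4 steps) = 0.3760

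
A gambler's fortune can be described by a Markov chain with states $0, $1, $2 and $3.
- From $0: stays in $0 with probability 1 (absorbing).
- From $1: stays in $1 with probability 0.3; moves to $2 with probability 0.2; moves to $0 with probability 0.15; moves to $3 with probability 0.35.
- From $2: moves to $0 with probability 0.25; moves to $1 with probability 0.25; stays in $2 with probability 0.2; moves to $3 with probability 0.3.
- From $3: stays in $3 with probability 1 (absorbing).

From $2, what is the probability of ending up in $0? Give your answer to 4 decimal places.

Let h(s) be the probability of absorption at $0 starting from transient state s. Then h($0) = 1 and h($3) = 0. By first-step analysis:
h($1) = 0.15·1 + 0.3·h($1) + 0.2·h($2) + 0.35·0
h($2) = 0.25·1 + 0.25·h($1) + 0.2·h($2) + 0.3·0
Solving: h($1) = 0.3333, h($2) = 0.4167.
Starting from $2, the probability is 0.4167.

0.4167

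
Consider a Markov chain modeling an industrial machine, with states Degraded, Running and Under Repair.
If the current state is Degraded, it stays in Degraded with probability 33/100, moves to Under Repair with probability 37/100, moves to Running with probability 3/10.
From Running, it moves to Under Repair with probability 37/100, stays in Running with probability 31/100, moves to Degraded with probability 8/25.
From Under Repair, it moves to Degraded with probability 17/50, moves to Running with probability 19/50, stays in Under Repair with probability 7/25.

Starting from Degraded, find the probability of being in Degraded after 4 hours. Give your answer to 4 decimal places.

Propagate the distribution vector 4 hours from Degraded.
After 0 hours: (1.0000, 0.0000, 0.0000)
After 1 hour: (0.3300, 0.3000, 0.3700)
After 2 hours: (0.3307, 0.3326, 0.3367)
After 3 hours: (0.3300, 0.3303, 0.3397)
After 4 hours: (0.3301, 0.3305, 0.3394)
P(in Degraded after 4 hours) = 0.3301

0.3301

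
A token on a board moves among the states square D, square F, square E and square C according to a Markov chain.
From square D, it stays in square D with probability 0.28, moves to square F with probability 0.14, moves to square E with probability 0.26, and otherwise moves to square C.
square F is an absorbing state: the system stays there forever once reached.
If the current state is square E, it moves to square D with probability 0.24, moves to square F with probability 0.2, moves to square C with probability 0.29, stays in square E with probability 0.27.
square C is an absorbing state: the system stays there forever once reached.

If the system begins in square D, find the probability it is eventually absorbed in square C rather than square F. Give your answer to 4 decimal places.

0.6671

Let h(s) be the probability of absorption at square C starting from transient state s. Then h(square C) = 1 and h(square F) = 0. By first-step analysis:
h(square D) = 0.28·h(square D) + 0.14·0 + 0.26·h(square E) + 0.32·1
h(square E) = 0.24·h(square D) + 0.2·0 + 0.27·h(square E) + 0.29·1
Solving: h(square D) = 0.6671, h(square E) = 0.6166.
Starting from square D, the probability is 0.6671.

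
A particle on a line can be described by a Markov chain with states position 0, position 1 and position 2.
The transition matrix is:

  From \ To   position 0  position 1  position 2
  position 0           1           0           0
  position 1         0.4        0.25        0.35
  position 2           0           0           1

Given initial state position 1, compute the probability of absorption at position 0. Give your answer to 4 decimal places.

Let h(s) be the probability of absorption at position 0 starting from transient state s. Then h(position 0) = 1 and h(position 2) = 0. By first-step analysis:
h(position 1) = 0.4·1 + 0.25·h(position 1) + 0.35·0
Solving: h(position 1) = 0.5333.
Starting from position 1, the probability is 0.5333.

0.5333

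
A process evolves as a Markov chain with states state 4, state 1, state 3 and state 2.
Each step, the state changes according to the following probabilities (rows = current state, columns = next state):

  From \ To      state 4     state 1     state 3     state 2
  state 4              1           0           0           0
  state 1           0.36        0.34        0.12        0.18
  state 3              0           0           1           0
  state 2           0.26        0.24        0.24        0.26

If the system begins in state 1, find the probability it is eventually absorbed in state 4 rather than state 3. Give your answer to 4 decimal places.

0.7035

Let h(s) be the probability of absorption at state 4 starting from transient state s. Then h(state 4) = 1 and h(state 3) = 0. By first-step analysis:
h(state 1) = 0.36·1 + 0.34·h(state 1) + 0.12·0 + 0.18·h(state 2)
h(state 2) = 0.26·1 + 0.24·h(state 1) + 0.24·0 + 0.26·h(state 2)
Solving: h(state 1) = 0.7035, h(state 2) = 0.5795.
Starting from state 1, the probability is 0.7035.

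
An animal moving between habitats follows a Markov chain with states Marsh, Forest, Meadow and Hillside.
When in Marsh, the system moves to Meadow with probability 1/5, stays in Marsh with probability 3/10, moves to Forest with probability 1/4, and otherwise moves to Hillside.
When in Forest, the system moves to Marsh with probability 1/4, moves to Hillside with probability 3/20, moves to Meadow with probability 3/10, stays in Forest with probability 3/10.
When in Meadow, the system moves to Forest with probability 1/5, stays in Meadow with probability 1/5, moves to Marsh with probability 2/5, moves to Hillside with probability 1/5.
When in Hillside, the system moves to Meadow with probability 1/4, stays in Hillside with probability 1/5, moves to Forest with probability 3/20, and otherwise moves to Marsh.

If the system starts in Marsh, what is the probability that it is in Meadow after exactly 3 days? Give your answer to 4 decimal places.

Propagate the distribution vector 3 days from Marsh.
After 0 days: (1.0000, 0.0000, 0.0000, 0.0000)
After 1 day: (0.3000, 0.2500, 0.2000, 0.2500)
After 2 days: (0.3325, 0.2275, 0.2375, 0.2025)
After 3 days: (0.3326, 0.2293, 0.2329, 0.2053)
P(in Meadow after 3 days) = 0.2329

0.2329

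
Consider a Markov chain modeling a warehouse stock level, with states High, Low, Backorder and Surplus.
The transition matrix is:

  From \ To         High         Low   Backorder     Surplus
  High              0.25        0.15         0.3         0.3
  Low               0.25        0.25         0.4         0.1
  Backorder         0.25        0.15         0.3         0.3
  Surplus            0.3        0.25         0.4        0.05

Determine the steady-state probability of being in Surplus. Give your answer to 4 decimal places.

Let the stationary distribution be π with π = πP and π_1 + π_2 + π_3 + π_4 = 1.
π_1 = 0.25·π_1 + 0.25·π_2 + 0.25·π_3 + 0.3·π_4
π_2 = 0.15·π_1 + 0.25·π_2 + 0.15·π_3 + 0.25·π_4
π_3 = 0.3·π_1 + 0.4·π_2 + 0.3·π_3 + 0.4·π_4
Solving with the normalization constraint gives π = (0.2605, 0.1900, 0.3400, 0.2096).
So the stationary probability of Surplus is 0.2096.

0.2096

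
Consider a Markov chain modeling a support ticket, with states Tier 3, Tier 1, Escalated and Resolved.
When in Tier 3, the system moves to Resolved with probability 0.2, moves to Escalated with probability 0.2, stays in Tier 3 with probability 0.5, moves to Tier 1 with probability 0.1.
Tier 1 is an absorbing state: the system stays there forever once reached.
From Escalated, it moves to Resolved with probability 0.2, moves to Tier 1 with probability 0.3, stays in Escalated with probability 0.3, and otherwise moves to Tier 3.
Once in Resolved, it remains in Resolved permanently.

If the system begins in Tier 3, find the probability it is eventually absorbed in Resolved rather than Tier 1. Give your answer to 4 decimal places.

0.5806

Let h(s) be the probability of absorption at Resolved starting from transient state s. Then h(Resolved) = 1 and h(Tier 1) = 0. By first-step analysis:
h(Tier 3) = 0.5·h(Tier 3) + 0.1·0 + 0.2·h(Escalated) + 0.2·1
h(Escalated) = 0.2·h(Tier 3) + 0.3·0 + 0.3·h(Escalated) + 0.2·1
Solving: h(Tier 3) = 0.5806, h(Escalated) = 0.4516.
Starting from Tier 3, the probability is 0.5806.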